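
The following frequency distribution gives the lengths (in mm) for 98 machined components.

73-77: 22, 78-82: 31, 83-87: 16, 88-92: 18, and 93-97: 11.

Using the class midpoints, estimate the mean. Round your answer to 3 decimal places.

83.214

Midpoints: 75, 80, 85, 90, 95
Σfm = 22×75 + 31×80 + 16×85 + 18×90 + 11×95 = 8155
n = Σf = 98
Mean = 8155 / 98 = 83.2143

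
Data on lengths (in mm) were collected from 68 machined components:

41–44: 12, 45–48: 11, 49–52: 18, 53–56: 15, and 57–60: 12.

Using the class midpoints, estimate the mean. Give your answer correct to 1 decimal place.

50.7

Midpoints: 42.5, 46.5, 50.5, 54.5, 58.5
Σfm = 12×42.5 + 11×46.5 + 18×50.5 + 15×54.5 + 12×58.5 = 3450
n = Σf = 68
Mean = 3450 / 68 = 50.7353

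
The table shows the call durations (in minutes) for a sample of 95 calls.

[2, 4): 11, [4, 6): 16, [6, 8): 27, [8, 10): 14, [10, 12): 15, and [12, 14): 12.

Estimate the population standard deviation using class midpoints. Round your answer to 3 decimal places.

Midpoints: 3, 5, 7, 9, 11, 13
n = 95, Σfm = 749, mean = 7.8842
Σfm² = 6799
Σf(m − x̄)² = Σfm² − (Σfm)²/n = 6799 − 749²/95 = 893.7263
Population variance = 893.7263 / 95 = 9.4076
Standard deviation = √9.4076 = 3.0672

3.067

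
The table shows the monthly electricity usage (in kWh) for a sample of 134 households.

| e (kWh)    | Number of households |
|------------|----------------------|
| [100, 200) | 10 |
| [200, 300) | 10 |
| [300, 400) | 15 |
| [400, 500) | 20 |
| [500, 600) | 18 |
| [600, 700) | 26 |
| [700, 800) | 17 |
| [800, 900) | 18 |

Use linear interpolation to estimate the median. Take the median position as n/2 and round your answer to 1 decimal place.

Cumulative frequencies: 10, 20, 35, 55, 73, 99, 116, 134
n = 134; position = n/2 = 67.
This falls in the class [500, 600): L = 500, F = 55, f = 18, h = 100.
Median ≈ 500 + ((67 − 55) / 18) × 100 = 566.6667

566.7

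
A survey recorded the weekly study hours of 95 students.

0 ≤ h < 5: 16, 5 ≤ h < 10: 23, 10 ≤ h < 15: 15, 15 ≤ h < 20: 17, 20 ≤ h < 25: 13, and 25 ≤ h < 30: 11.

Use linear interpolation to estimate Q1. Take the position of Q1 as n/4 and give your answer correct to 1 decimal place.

Cumulative frequencies: 16, 39, 54, 71, 84, 95
n = 95; position = n/4 = 23.75.
This falls in the class 5 ≤ h < 10: L = 5, F = 16, f = 23, h = 5.
Lower quartile ≈ 5 + ((23.75 − 16) / 23) × 5 = 6.6848

6.7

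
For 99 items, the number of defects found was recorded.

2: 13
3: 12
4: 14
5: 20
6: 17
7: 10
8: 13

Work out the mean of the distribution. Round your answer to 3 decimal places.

Values: 2, 3, 4, 5, 6, 7, 8
Σfx = 13×2 + 12×3 + 14×4 + 20×5 + 17×6 + 10×7 + 13×8 = 494
n = Σf = 99
Mean = 494 / 99 = 4.9899

4.990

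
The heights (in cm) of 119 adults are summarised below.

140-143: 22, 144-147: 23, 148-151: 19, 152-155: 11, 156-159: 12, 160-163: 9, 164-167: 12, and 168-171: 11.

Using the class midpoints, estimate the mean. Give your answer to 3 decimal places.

152.794

Midpoints: 141.5, 145.5, 149.5, 153.5, 157.5, 161.5, 165.5, 169.5
Σfm = 22×141.5 + 23×145.5 + 19×149.5 + 11×153.5 + 12×157.5 + 9×161.5 + 12×165.5 + 11×169.5 = 18182.5
n = Σf = 119
Mean = 18182.5 / 119 = 152.7941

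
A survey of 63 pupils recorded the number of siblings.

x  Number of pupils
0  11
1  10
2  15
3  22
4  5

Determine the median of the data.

2

Cumulative frequencies: 11, 21, 36, 58, 63
n = 63, so the median is the value in position (n+1)/2 = 32.
Position 32 falls at value 2.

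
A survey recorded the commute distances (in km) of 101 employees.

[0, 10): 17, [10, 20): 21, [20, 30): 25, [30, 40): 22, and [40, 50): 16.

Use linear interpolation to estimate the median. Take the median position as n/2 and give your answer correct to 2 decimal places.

Cumulative frequencies: 17, 38, 63, 85, 101
n = 101; position = n/2 = 50.5.
This falls in the class [20, 30): L = 20, F = 38, f = 25, h = 10.
Median ≈ 20 + ((50.5 − 38) / 25) × 10 = 25.0000

25.00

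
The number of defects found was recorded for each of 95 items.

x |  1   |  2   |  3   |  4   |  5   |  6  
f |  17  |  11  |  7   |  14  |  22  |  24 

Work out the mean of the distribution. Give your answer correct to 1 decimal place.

Values: 1, 2, 3, 4, 5, 6
Σfx = 17×1 + 11×2 + 7×3 + 14×4 + 22×5 + 24×6 = 370
n = Σf = 95
Mean = 370 / 95 = 3.8947

3.9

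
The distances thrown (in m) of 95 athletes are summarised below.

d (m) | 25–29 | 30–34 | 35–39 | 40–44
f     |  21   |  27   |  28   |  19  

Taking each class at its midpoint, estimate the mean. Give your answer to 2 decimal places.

34.37

Midpoints: 27, 32, 37, 42
Σfm = 21×27 + 27×32 + 28×37 + 19×42 = 3265
n = Σf = 95
Mean = 3265 / 95 = 34.3684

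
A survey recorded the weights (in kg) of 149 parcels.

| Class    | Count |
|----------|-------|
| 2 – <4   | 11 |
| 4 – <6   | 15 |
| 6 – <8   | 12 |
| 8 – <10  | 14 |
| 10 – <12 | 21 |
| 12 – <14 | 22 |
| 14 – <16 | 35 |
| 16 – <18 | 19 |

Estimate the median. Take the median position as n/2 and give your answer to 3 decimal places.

12.136

Cumulative frequencies: 11, 26, 38, 52, 73, 95, 130, 149
n = 149; position = n/2 = 74.5.
This falls in the class 12 – <14: L = 12, F = 73, f = 22, h = 2.
Median ≈ 12 + ((74.5 − 73) / 22) × 2 = 12.1364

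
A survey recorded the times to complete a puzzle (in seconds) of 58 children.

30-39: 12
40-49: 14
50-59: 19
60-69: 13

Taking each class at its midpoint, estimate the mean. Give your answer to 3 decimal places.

Midpoints: 34.5, 44.5, 54.5, 64.5
Σfm = 12×34.5 + 14×44.5 + 19×54.5 + 13×64.5 = 2911
n = Σf = 58
Mean = 2911 / 58 = 50.1897

50.190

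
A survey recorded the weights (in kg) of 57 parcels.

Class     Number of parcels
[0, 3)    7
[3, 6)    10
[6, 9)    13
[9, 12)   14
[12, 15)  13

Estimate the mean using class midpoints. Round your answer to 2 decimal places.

Midpoints: 1.5, 4.5, 7.5, 10.5, 13.5
Σfm = 7×1.5 + 10×4.5 + 13×7.5 + 14×10.5 + 13×13.5 = 475.5
n = Σf = 57
Mean = 475.5 / 57 = 8.3421

8.34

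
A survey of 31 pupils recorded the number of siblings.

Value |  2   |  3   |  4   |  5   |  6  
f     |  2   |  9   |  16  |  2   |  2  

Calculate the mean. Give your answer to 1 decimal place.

3.8

Values: 2, 3, 4, 5, 6
Σfx = 2×2 + 9×3 + 16×4 + 2×5 + 2×6 = 117
n = Σf = 31
Mean = 117 / 31 = 3.7742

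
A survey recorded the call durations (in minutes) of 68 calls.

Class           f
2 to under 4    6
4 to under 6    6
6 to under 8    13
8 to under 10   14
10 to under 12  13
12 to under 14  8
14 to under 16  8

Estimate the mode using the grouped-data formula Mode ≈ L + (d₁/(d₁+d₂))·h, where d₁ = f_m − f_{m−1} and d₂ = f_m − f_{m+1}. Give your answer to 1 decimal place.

9.0

Modal class: 8 to under 10 (highest frequency 14).
d₁ = 14 − 13 = 1, d₂ = 14 − 13 = 1
Mode ≈ 8 + (1/(1+1)) × 2 = 8 + 1.0000 = 9.0000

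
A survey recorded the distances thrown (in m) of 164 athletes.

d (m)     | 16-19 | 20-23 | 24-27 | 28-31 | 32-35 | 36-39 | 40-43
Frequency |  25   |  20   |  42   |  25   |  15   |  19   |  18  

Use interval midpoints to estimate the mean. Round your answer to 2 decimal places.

28.28

Midpoints: 17.5, 21.5, 25.5, 29.5, 33.5, 37.5, 41.5
Σfm = 25×17.5 + 20×21.5 + 42×25.5 + 25×29.5 + 15×33.5 + 19×37.5 + 18×41.5 = 4638
n = Σf = 164
Mean = 4638 / 164 = 28.2805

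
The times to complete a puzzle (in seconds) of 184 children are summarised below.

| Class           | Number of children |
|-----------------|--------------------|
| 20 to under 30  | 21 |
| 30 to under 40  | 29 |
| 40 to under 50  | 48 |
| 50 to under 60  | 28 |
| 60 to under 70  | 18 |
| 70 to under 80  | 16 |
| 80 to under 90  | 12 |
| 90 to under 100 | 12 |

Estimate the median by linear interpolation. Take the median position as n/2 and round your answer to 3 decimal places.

Cumulative frequencies: 21, 50, 98, 126, 144, 160, 172, 184
n = 184; position = n/2 = 92.
This falls in the class 40 to under 50: L = 40, F = 50, f = 48, h = 10.
Median ≈ 40 + ((92 − 50) / 48) × 10 = 48.7500

48.750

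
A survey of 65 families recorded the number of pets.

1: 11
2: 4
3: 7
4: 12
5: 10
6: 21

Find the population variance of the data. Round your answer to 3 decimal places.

Values: 1, 2, 3, 4, 5, 6
n = 65, Σfx = 264, mean = 4.0615
Σfx² = 1288
Σf(x − x̄)² = Σfx² − (Σfx)²/n = 1288 − 264²/65 = 215.7538
Population variance = 215.7538 / 65 = 3.3193

3.319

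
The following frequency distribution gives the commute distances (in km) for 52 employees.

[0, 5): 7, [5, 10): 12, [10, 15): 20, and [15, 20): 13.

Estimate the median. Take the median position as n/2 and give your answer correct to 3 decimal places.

11.750

Cumulative frequencies: 7, 19, 39, 52
n = 52; position = n/2 = 26.
This falls in the class [10, 15): L = 10, F = 19, f = 20, h = 5.
Median ≈ 10 + ((26 − 19) / 20) × 5 = 11.7500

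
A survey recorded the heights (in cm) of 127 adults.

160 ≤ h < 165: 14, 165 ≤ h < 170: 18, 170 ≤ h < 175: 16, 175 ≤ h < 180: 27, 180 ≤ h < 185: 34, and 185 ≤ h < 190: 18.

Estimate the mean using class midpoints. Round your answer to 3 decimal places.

176.555

Midpoints: 162.5, 167.5, 172.5, 177.5, 182.5, 187.5
Σfm = 14×162.5 + 18×167.5 + 16×172.5 + 27×177.5 + 34×182.5 + 18×187.5 = 22422.5
n = Σf = 127
Mean = 22422.5 / 127 = 176.5551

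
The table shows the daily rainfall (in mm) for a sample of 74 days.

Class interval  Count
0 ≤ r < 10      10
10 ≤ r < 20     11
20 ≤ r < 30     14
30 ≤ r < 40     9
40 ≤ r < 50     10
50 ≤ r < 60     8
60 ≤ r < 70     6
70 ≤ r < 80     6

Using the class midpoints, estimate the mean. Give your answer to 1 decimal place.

35.3

Midpoints: 5, 15, 25, 35, 45, 55, 65, 75
Σfm = 10×5 + 11×15 + 14×25 + 9×35 + 10×45 + 8×55 + 6×65 + 6×75 = 2610
n = Σf = 74
Mean = 2610 / 74 = 35.2703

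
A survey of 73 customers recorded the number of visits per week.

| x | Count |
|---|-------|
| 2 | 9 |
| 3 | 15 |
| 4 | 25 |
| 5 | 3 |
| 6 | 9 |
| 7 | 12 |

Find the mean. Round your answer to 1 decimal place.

Values: 2, 3, 4, 5, 6, 7
Σfx = 9×2 + 15×3 + 25×4 + 3×5 + 9×6 + 12×7 = 316
n = Σf = 73
Mean = 316 / 73 = 4.3288

4.3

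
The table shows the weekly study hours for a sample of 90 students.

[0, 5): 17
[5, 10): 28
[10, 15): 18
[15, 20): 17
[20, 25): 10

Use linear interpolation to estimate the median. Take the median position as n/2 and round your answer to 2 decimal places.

10.00

Cumulative frequencies: 17, 45, 63, 80, 90
n = 90; position = n/2 = 45.
This falls in the class [5, 10): L = 5, F = 17, f = 28, h = 5.
Median ≈ 5 + ((45 − 17) / 28) × 5 = 10.0000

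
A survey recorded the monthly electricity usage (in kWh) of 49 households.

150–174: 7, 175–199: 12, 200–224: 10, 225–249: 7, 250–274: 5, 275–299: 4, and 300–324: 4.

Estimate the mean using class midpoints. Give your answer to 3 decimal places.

Midpoints: 162, 187, 212, 237, 262, 287, 312
Σfm = 7×162 + 12×187 + 10×212 + 7×237 + 5×262 + 4×287 + 4×312 = 10863
n = Σf = 49
Mean = 10863 / 49 = 221.6939

221.694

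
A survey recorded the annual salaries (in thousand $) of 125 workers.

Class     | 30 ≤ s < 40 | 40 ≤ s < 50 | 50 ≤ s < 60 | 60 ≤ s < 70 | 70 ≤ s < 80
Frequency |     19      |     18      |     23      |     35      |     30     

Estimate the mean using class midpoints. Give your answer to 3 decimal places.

58.120

Midpoints: 35, 45, 55, 65, 75
Σfm = 19×35 + 18×45 + 23×55 + 35×65 + 30×75 = 7265
n = Σf = 125
Mean = 7265 / 125 = 58.1200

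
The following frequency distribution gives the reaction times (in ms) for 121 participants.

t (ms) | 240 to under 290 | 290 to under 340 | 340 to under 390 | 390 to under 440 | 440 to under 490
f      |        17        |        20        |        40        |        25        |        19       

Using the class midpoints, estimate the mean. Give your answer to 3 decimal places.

Midpoints: 265, 315, 365, 415, 465
Σfm = 17×265 + 20×315 + 40×365 + 25×415 + 19×465 = 44615
n = Σf = 121
Mean = 44615 / 121 = 368.7190

368.719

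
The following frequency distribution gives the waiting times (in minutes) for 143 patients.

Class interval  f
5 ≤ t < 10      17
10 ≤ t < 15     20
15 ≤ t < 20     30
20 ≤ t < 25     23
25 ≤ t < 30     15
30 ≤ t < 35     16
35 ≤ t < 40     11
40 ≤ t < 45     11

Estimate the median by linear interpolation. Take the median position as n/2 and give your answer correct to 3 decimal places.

20.978

Cumulative frequencies: 17, 37, 67, 90, 105, 121, 132, 143
n = 143; position = n/2 = 71.5.
This falls in the class 20 ≤ t < 25: L = 20, F = 67, f = 23, h = 5.
Median ≈ 20 + ((71.5 − 67) / 23) × 5 = 20.9783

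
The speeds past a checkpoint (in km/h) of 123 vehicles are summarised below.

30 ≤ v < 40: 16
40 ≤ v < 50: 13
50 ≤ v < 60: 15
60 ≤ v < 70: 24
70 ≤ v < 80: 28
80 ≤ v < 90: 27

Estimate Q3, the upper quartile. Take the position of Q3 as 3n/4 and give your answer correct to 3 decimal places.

78.661

Cumulative frequencies: 16, 29, 44, 68, 96, 123
n = 123; position = 3n/4 = 92.25.
This falls in the class 70 ≤ v < 80: L = 70, F = 68, f = 28, h = 10.
Upper quartile ≈ 70 + ((92.25 − 68) / 28) × 10 = 78.6607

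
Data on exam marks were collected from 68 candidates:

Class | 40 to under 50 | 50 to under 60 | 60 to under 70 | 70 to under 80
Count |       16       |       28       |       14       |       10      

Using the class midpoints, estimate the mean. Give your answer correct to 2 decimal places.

Midpoints: 45, 55, 65, 75
Σfm = 16×45 + 28×55 + 14×65 + 10×75 = 3920
n = Σf = 68
Mean = 3920 / 68 = 57.6471

57.65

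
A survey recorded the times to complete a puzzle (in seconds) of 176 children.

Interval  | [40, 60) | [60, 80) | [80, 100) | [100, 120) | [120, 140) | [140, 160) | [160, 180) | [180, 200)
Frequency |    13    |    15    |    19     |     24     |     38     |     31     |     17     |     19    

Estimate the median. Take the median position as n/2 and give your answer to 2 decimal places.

128.95

Cumulative frequencies: 13, 28, 47, 71, 109, 140, 157, 176
n = 176; position = n/2 = 88.
This falls in the class [120, 140): L = 120, F = 71, f = 38, h = 20.
Median ≈ 120 + ((88 − 71) / 38) × 20 = 128.9474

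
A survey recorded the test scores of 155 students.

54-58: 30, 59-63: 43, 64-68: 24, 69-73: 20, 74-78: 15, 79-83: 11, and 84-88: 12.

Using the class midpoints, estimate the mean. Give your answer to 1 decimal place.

Midpoints: 56, 61, 66, 71, 76, 81, 86
Σfm = 30×56 + 43×61 + 24×66 + 20×71 + 15×76 + 11×81 + 12×86 = 10370
n = Σf = 155
Mean = 10370 / 155 = 66.9032

66.9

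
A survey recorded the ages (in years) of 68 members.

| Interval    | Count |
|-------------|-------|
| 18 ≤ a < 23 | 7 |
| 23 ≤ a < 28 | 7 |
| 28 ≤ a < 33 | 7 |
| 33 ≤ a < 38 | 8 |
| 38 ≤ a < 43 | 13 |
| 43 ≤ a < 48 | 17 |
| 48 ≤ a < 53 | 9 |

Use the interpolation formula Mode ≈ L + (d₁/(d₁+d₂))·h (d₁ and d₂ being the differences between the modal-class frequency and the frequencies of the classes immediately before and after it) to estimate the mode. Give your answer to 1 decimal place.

Modal class: 43 ≤ a < 48 (highest frequency 17).
d₁ = 17 − 13 = 4, d₂ = 17 − 9 = 8
Mode ≈ 43 + (4/(4+8)) × 5 = 43 + 1.6667 = 44.6667

44.7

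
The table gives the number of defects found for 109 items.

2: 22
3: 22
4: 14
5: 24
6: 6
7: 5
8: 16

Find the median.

4

Cumulative frequencies: 22, 44, 58, 82, 88, 93, 109
n = 109, so the median is the value in position (n+1)/2 = 55.
Position 55 falls at value 4.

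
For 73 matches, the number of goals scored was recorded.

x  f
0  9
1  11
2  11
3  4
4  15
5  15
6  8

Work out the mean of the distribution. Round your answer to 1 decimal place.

3.1

Values: 0, 1, 2, 3, 4, 5, 6
Σfx = 9×0 + 11×1 + 11×2 + 4×3 + 15×4 + 15×5 + 8×6 = 228
n = Σf = 73
Mean = 228 / 73 = 3.1233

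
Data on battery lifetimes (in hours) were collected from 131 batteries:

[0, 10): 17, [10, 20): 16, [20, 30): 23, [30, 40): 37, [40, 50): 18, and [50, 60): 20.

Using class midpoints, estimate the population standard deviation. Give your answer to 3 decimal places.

Midpoints: 5, 15, 25, 35, 45, 55
n = 131, Σfm = 4105, mean = 31.3359
Σfm² = 160675
Σf(m − x̄)² = Σfm² − (Σfm)²/n = 160675 − 4105²/131 = 32041.2214
Population variance = 32041.2214 / 131 = 244.5895
Standard deviation = √244.5895 = 15.6394

15.639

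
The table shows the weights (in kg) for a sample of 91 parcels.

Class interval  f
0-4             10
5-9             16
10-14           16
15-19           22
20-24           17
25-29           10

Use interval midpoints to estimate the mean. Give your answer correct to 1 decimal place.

14.7

Midpoints: 2, 7, 12, 17, 22, 27
Σfm = 10×2 + 16×7 + 16×12 + 22×17 + 17×22 + 10×27 = 1342
n = Σf = 91
Mean = 1342 / 91 = 14.7473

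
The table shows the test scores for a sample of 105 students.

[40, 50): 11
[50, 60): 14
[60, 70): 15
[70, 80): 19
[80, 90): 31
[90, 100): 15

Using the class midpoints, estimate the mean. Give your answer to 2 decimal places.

73.57

Midpoints: 45, 55, 65, 75, 85, 95
Σfm = 11×45 + 14×55 + 15×65 + 19×75 + 31×85 + 15×95 = 7725
n = Σf = 105
Mean = 7725 / 105 = 73.5714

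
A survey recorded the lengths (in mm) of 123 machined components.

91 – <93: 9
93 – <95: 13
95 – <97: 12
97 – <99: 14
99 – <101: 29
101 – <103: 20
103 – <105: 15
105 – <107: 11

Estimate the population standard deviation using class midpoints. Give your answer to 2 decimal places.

Midpoints: 92, 94, 96, 98, 100, 102, 104, 106
n = 123, Σfm = 12240, mean = 99.5122
Σfm² = 1220008
Σf(m − x̄)² = Σfm² − (Σfm)²/n = 1220008 − 12240²/123 = 1978.7317
Population variance = 1978.7317 / 123 = 16.0872
Standard deviation = √16.0872 = 4.0109

4.01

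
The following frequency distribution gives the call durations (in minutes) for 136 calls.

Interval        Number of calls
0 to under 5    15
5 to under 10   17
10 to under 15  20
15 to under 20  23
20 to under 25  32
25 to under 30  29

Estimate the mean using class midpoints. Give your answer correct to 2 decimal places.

Midpoints: 2.5, 7.5, 12.5, 17.5, 22.5, 27.5
Σfm = 15×2.5 + 17×7.5 + 20×12.5 + 23×17.5 + 32×22.5 + 29×27.5 = 2335
n = Σf = 136
Mean = 2335 / 136 = 17.1691

17.17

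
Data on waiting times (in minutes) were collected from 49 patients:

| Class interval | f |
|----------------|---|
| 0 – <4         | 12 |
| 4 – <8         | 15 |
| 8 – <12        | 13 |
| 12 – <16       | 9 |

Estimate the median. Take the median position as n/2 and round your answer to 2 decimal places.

Cumulative frequencies: 12, 27, 40, 49
n = 49; position = n/2 = 24.5.
This falls in the class 4 – <8: L = 4, F = 12, f = 15, h = 4.
Median ≈ 4 + ((24.5 − 12) / 15) × 4 = 7.3333

7.33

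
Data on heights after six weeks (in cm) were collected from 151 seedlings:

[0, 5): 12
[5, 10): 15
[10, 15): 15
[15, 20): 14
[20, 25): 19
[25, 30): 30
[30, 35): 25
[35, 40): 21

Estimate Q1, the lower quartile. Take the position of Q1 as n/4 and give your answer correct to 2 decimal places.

Cumulative frequencies: 12, 27, 42, 56, 75, 105, 130, 151
n = 151; position = n/4 = 37.75.
This falls in the class [10, 15): L = 10, F = 27, f = 15, h = 5.
Lower quartile ≈ 10 + ((37.75 − 27) / 15) × 5 = 13.5833

13.58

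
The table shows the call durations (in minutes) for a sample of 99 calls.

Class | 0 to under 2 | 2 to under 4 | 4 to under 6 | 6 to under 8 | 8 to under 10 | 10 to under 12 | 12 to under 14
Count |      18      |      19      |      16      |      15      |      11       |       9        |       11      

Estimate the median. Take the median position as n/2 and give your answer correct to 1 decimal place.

Cumulative frequencies: 18, 37, 53, 68, 79, 88, 99
n = 99; position = n/2 = 49.5.
This falls in the class 4 to under 6: L = 4, F = 37, f = 16, h = 2.
Median ≈ 4 + ((49.5 − 37) / 16) × 2 = 5.5625

5.6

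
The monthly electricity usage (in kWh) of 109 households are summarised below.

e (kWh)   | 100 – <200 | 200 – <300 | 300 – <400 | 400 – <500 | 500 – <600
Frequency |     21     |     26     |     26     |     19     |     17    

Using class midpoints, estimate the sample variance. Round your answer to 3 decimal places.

Midpoints: 150, 250, 350, 450, 550
n = 109, Σfm = 36650, mean = 336.2385
Σfm² = 14272500
Σf(m − x̄)² = Σfm² − (Σfm)²/n = 14272500 − 36650²/109 = 1949357.7982
Sample variance = 1949357.7982 / 108 = 18049.6092

18049.609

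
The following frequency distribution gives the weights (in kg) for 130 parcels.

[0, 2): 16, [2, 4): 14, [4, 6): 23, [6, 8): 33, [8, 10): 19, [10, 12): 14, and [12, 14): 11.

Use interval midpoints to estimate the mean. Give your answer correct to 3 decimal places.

Midpoints: 1, 3, 5, 7, 9, 11, 13
Σfm = 16×1 + 14×3 + 23×5 + 33×7 + 19×9 + 14×11 + 11×13 = 872
n = Σf = 130
Mean = 872 / 130 = 6.7077

6.708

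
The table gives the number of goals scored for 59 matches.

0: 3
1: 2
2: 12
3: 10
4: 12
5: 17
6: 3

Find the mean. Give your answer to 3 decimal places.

Values: 0, 1, 2, 3, 4, 5, 6
Σfx = 3×0 + 2×1 + 12×2 + 10×3 + 12×4 + 17×5 + 3×6 = 207
n = Σf = 59
Mean = 207 / 59 = 3.5085

3.508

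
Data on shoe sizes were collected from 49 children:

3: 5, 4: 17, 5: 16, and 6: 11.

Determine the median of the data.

Cumulative frequencies: 5, 22, 38, 49
n = 49, so the median is the value in position (n+1)/2 = 25.
Position 25 falls at value 5.

5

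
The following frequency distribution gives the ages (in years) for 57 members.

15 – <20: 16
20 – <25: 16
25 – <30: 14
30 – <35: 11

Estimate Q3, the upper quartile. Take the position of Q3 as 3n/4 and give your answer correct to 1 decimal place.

28.8

Cumulative frequencies: 16, 32, 46, 57
n = 57; position = 3n/4 = 42.75.
This falls in the class 25 – <30: L = 25, F = 32, f = 14, h = 5.
Upper quartile ≈ 25 + ((42.75 − 32) / 14) × 5 = 28.8393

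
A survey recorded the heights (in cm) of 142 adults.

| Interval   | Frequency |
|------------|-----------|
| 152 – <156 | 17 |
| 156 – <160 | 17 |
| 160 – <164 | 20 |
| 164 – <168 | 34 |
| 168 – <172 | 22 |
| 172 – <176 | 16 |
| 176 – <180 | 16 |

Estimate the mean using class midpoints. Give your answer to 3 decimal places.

165.915

Midpoints: 154, 158, 162, 166, 170, 174, 178
Σfm = 17×154 + 17×158 + 20×162 + 34×166 + 22×170 + 16×174 + 16×178 = 23560
n = Σf = 142
Mean = 23560 / 142 = 165.9155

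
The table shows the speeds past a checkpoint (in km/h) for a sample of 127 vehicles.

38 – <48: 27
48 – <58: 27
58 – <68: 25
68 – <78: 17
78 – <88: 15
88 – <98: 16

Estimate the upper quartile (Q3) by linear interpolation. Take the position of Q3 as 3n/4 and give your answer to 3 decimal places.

Cumulative frequencies: 27, 54, 79, 96, 111, 127
n = 127; position = 3n/4 = 95.25.
This falls in the class 68 – <78: L = 68, F = 79, f = 17, h = 10.
Upper quartile ≈ 68 + ((95.25 − 79) / 17) × 10 = 77.5588

77.559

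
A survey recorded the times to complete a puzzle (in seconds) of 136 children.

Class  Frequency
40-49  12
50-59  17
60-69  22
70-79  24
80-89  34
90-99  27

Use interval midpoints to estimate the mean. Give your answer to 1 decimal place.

Midpoints: 44.5, 54.5, 64.5, 74.5, 84.5, 94.5
Σfm = 12×44.5 + 17×54.5 + 22×64.5 + 24×74.5 + 34×84.5 + 27×94.5 = 10092
n = Σf = 136
Mean = 10092 / 136 = 74.2059

74.2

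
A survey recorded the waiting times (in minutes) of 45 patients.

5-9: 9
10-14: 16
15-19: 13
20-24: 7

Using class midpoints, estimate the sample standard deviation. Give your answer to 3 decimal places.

4.931

Midpoints: 7, 12, 17, 22
n = 45, Σfm = 630, mean = 14.0000
Σfm² = 9890
Σf(m − x̄)² = Σfm² − (Σfm)²/n = 9890 − 630²/45 = 1070.0000
Sample variance = 1070.0000 / 44 = 24.3182
Standard deviation = √24.3182 = 4.9313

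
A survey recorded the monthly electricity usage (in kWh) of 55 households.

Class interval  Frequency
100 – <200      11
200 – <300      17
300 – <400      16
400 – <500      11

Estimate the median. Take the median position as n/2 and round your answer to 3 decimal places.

Cumulative frequencies: 11, 28, 44, 55
n = 55; position = n/2 = 27.5.
This falls in the class 200 – <300: L = 200, F = 11, f = 17, h = 100.
Median ≈ 200 + ((27.5 − 11) / 17) × 100 = 297.0588

297.059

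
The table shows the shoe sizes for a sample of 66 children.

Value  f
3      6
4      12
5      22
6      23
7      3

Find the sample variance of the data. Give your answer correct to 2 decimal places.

Values: 3, 4, 5, 6, 7
n = 66, Σfx = 335, mean = 5.0758
Σfx² = 1771
Σf(x − x̄)² = Σfx² − (Σfx)²/n = 1771 − 335²/66 = 70.6212
Sample variance = 70.6212 / 65 = 1.0865

1.09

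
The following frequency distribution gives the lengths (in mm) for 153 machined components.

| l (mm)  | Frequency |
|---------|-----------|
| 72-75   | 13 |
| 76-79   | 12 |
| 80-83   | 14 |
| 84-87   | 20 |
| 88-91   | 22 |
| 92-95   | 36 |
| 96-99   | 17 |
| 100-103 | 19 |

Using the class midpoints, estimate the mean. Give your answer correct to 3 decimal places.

89.265

Midpoints: 73.5, 77.5, 81.5, 85.5, 89.5, 93.5, 97.5, 101.5
Σfm = 13×73.5 + 12×77.5 + 14×81.5 + 20×85.5 + 22×89.5 + 36×93.5 + 17×97.5 + 19×101.5 = 13657.5
n = Σf = 153
Mean = 13657.5 / 153 = 89.2647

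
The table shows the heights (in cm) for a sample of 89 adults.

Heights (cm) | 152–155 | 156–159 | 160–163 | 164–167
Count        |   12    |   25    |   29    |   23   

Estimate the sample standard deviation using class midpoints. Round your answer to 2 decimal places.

Midpoints: 153.5, 157.5, 161.5, 165.5
n = 89, Σfm = 14269.5, mean = 160.3315
Σfm² = 2289264.25
Σf(m − x̄)² = Σfm² − (Σfm)²/n = 2289264.25 − 14269.5²/89 = 1414.4719
Sample variance = 1414.4719 / 88 = 16.0735
Standard deviation = √16.0735 = 4.0092

4.01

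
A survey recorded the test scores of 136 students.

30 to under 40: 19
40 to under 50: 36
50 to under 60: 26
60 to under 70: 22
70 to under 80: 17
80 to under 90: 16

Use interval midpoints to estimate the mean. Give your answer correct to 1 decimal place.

57.2

Midpoints: 35, 45, 55, 65, 75, 85
Σfm = 19×35 + 36×45 + 26×55 + 22×65 + 17×75 + 16×85 = 7780
n = Σf = 136
Mean = 7780 / 136 = 57.2059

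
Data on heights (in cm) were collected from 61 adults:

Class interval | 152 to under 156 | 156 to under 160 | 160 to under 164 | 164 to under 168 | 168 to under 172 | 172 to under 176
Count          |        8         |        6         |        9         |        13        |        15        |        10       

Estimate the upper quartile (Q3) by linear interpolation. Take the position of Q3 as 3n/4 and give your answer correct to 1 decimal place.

Cumulative frequencies: 8, 14, 23, 36, 51, 61
n = 61; position = 3n/4 = 45.75.
This falls in the class 168 to under 172: L = 168, F = 36, f = 15, h = 4.
Upper quartile ≈ 168 + ((45.75 − 36) / 15) × 4 = 170.6000

170.6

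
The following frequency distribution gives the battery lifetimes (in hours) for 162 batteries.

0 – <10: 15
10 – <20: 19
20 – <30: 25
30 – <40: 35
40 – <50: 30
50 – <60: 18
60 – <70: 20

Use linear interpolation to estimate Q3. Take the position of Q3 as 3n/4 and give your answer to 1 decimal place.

49.2

Cumulative frequencies: 15, 34, 59, 94, 124, 142, 162
n = 162; position = 3n/4 = 121.5.
This falls in the class 40 – <50: L = 40, F = 94, f = 30, h = 10.
Upper quartile ≈ 40 + ((121.5 − 94) / 30) × 10 = 49.1667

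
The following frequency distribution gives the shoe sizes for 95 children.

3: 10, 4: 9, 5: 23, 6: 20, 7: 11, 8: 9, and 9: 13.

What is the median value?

6

Cumulative frequencies: 10, 19, 42, 62, 73, 82, 95
n = 95, so the median is the value in position (n+1)/2 = 48.
Position 48 falls at value 6.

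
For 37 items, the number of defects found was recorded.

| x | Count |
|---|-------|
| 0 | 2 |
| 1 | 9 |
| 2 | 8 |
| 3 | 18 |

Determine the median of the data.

Cumulative frequencies: 2, 11, 19, 37
n = 37, so the median is the value in position (n+1)/2 = 19.
Position 19 falls at value 2.

2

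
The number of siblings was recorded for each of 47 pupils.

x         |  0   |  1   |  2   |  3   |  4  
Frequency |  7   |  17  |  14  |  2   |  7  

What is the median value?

Cumulative frequencies: 7, 24, 38, 40, 47
n = 47, so the median is the value in position (n+1)/2 = 24.
Position 24 falls at value 1.

1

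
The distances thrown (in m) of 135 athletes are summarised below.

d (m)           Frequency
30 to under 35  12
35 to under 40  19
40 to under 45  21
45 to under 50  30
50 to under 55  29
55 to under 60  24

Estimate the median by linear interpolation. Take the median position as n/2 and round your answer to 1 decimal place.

47.6

Cumulative frequencies: 12, 31, 52, 82, 111, 135
n = 135; position = n/2 = 67.5.
This falls in the class 45 to under 50: L = 45, F = 52, f = 30, h = 5.
Median ≈ 45 + ((67.5 − 52) / 30) × 5 = 47.5833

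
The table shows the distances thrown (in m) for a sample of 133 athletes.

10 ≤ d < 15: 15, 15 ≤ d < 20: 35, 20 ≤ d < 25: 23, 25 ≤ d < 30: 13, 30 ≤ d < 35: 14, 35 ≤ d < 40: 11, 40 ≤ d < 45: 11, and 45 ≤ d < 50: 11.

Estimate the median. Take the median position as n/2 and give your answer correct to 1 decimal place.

Cumulative frequencies: 15, 50, 73, 86, 100, 111, 122, 133
n = 133; position = n/2 = 66.5.
This falls in the class 20 ≤ d < 25: L = 20, F = 50, f = 23, h = 5.
Median ≈ 20 + ((66.5 − 50) / 23) × 5 = 23.5870

23.6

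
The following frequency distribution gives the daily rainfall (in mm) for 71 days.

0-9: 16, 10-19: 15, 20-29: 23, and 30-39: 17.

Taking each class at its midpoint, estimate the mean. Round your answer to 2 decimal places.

20.27

Midpoints: 4.5, 14.5, 24.5, 34.5
Σfm = 16×4.5 + 15×14.5 + 23×24.5 + 17×34.5 = 1439.5
n = Σf = 71
Mean = 1439.5 / 71 = 20.2746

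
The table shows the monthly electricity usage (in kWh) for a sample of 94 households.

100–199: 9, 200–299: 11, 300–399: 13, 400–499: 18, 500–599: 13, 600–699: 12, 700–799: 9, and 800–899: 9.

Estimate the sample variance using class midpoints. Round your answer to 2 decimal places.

43939.60

Midpoints: 149.5, 249.5, 349.5, 449.5, 549.5, 649.5, 749.5, 849.5
n = 94, Σfm = 46053, mean = 489.9255
Σfm² = 26648923.5
Σf(m − x̄)² = Σfm² − (Σfm)²/n = 26648923.5 − 46053²/94 = 4086382.9787
Sample variance = 4086382.9787 / 93 = 43939.6019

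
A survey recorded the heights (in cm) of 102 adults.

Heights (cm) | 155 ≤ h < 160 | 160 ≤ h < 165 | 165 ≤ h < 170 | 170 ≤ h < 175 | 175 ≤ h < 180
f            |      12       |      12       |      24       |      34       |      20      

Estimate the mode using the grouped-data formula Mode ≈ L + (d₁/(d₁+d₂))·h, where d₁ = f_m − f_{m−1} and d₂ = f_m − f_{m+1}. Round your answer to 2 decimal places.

Modal class: 170 ≤ h < 175 (highest frequency 34).
d₁ = 34 − 24 = 10, d₂ = 34 − 20 = 14
Mode ≈ 170 + (10/(10+14)) × 5 = 170 + 2.0833 = 172.0833

172.08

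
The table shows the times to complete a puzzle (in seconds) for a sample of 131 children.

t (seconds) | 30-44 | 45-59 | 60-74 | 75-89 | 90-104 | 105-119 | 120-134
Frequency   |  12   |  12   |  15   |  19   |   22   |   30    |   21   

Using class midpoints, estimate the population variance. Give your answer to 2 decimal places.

Midpoints: 37, 52, 67, 82, 97, 112, 127
n = 131, Σfm = 11792, mean = 90.0153
Σfm² = 1165994
Σf(m − x̄)² = Σfm² − (Σfm)²/n = 1165994 − 11792²/131 = 104533.9695
Population variance = 104533.9695 / 131 = 797.9692

797.97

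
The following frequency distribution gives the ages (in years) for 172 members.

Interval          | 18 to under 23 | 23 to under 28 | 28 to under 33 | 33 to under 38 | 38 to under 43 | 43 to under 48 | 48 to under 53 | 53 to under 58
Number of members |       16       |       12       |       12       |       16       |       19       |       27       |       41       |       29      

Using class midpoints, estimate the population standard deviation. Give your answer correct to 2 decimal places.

Midpoints: 20.5, 25.5, 30.5, 35.5, 40.5, 45.5, 50.5, 55.5
n = 172, Σfm = 7246, mean = 42.1279
Σfm² = 326803
Σf(m − x̄)² = Σfm² − (Σfm)²/n = 326803 − 7246²/172 = 21544.1860
Population variance = 21544.1860 / 172 = 125.2569
Standard deviation = √125.2569 = 11.1918

11.19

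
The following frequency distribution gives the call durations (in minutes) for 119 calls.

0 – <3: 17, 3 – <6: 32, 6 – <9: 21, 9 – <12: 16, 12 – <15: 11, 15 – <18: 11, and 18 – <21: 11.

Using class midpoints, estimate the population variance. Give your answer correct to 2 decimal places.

31.37

Midpoints: 1.5, 4.5, 7.5, 10.5, 13.5, 16.5, 19.5
n = 119, Σfm = 1039.5, mean = 8.7353
Σfm² = 12813.75
Σf(m − x̄)² = Σfm² − (Σfm)²/n = 12813.75 − 1039.5²/119 = 3733.4118
Population variance = 3733.4118 / 119 = 31.3732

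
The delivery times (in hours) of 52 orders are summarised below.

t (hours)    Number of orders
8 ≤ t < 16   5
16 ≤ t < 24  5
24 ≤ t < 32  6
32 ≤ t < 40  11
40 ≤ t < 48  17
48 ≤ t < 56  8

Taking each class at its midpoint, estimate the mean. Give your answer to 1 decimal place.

Midpoints: 12, 20, 28, 36, 44, 52
Σfm = 5×12 + 5×20 + 6×28 + 11×36 + 17×44 + 8×52 = 1888
n = Σf = 52
Mean = 1888 / 52 = 36.3077

36.3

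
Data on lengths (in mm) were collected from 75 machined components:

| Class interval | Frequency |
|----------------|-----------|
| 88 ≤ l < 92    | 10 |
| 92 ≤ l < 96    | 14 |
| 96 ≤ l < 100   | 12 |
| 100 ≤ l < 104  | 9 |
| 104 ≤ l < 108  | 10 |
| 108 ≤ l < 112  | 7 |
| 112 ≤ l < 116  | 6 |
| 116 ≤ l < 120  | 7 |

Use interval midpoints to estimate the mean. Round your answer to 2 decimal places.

Midpoints: 90, 94, 98, 102, 106, 110, 114, 118
Σfm = 10×90 + 14×94 + 12×98 + 9×102 + 10×106 + 7×110 + 6×114 + 7×118 = 7650
n = Σf = 75
Mean = 7650 / 75 = 102.0000

102.00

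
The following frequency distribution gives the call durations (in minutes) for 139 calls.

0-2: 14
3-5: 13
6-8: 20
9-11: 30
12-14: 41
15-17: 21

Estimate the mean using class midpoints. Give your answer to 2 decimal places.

Midpoints: 1, 4, 7, 10, 13, 16
Σfm = 14×1 + 13×4 + 20×7 + 30×10 + 41×13 + 21×16 = 1375
n = Σf = 139
Mean = 1375 / 139 = 9.8921

9.89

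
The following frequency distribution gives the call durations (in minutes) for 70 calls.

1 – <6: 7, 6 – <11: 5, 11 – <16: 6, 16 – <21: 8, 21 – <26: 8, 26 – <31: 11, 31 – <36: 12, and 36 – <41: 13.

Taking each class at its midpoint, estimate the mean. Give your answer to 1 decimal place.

Midpoints: 3.5, 8.5, 13.5, 18.5, 23.5, 28.5, 33.5, 38.5
Σfm = 7×3.5 + 5×8.5 + 6×13.5 + 8×18.5 + 8×23.5 + 11×28.5 + 12×33.5 + 13×38.5 = 1700
n = Σf = 70
Mean = 1700 / 70 = 24.2857

24.3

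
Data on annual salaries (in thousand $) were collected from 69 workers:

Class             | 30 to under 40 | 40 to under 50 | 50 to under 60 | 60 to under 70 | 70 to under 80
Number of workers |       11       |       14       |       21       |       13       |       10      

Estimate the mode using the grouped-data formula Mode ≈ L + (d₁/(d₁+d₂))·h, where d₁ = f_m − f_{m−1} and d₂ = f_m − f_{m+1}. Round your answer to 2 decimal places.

Modal class: 50 to under 60 (highest frequency 21).
d₁ = 21 − 14 = 7, d₂ = 21 − 13 = 8
Mode ≈ 50 + (7/(7+8)) × 10 = 50 + 4.6667 = 54.6667

54.67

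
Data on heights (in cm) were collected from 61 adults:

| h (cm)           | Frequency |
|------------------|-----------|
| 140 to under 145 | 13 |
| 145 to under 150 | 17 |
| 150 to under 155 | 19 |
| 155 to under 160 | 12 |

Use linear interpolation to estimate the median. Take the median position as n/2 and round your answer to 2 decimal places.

Cumulative frequencies: 13, 30, 49, 61
n = 61; position = n/2 = 30.5.
This falls in the class 150 to under 155: L = 150, F = 30, f = 19, h = 5.
Median ≈ 150 + ((30.5 − 30) / 19) × 5 = 150.1316

150.13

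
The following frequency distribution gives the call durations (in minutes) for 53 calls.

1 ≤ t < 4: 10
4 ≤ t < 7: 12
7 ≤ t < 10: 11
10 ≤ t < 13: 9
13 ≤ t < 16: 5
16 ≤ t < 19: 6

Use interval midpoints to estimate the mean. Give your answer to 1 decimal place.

Midpoints: 2.5, 5.5, 8.5, 11.5, 14.5, 17.5
Σfm = 10×2.5 + 12×5.5 + 11×8.5 + 9×11.5 + 5×14.5 + 6×17.5 = 465.5
n = Σf = 53
Mean = 465.5 / 53 = 8.7830

8.8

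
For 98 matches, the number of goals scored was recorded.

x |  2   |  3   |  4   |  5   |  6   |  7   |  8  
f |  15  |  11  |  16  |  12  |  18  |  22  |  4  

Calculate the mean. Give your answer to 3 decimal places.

4.908

Values: 2, 3, 4, 5, 6, 7, 8
Σfx = 15×2 + 11×3 + 16×4 + 12×5 + 18×6 + 22×7 + 4×8 = 481
n = Σf = 98
Mean = 481 / 98 = 4.9082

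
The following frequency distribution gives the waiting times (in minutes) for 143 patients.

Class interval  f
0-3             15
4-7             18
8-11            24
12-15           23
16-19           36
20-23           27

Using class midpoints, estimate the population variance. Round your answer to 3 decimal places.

41.782

Midpoints: 1.5, 5.5, 9.5, 13.5, 17.5, 21.5
n = 143, Σfm = 1870.5, mean = 13.0804
Σfm² = 30441.75
Σf(m − x̄)² = Σfm² − (Σfm)²/n = 30441.75 − 1870.5²/143 = 5974.8252
Population variance = 5974.8252 / 143 = 41.7820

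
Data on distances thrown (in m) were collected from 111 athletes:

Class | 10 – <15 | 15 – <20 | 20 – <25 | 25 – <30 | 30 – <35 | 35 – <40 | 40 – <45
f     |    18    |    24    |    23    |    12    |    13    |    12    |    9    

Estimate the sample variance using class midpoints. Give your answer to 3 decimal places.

88.518

Midpoints: 12.5, 17.5, 22.5, 27.5, 32.5, 37.5, 42.5
n = 111, Σfm = 2747.5, mean = 24.7523
Σfm² = 77743.75
Σf(m − x̄)² = Σfm² − (Σfm)²/n = 77743.75 − 2747.5²/111 = 9736.9369
Sample variance = 9736.9369 / 110 = 88.5176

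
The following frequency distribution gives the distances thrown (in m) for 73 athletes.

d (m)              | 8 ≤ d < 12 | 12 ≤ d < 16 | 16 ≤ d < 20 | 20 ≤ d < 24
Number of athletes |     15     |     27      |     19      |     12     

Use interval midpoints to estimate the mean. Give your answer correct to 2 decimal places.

Midpoints: 10, 14, 18, 22
Σfm = 15×10 + 27×14 + 19×18 + 12×22 = 1134
n = Σf = 73
Mean = 1134 / 73 = 15.5342

15.53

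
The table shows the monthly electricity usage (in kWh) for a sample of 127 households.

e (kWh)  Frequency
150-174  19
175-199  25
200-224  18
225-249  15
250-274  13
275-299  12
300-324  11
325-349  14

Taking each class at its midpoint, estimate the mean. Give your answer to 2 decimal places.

237.20

Midpoints: 162, 187, 212, 237, 262, 287, 312, 337
Σfm = 19×162 + 25×187 + 18×212 + 15×237 + 13×262 + 12×287 + 11×312 + 14×337 = 30124
n = Σf = 127
Mean = 30124 / 127 = 237.1969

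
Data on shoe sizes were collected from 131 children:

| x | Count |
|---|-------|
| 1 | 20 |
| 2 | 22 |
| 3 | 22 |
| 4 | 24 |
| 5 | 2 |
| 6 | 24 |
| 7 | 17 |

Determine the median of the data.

Cumulative frequencies: 20, 42, 64, 88, 90, 114, 131
n = 131, so the median is the value in position (n+1)/2 = 66.
Position 66 falls at value 4.

4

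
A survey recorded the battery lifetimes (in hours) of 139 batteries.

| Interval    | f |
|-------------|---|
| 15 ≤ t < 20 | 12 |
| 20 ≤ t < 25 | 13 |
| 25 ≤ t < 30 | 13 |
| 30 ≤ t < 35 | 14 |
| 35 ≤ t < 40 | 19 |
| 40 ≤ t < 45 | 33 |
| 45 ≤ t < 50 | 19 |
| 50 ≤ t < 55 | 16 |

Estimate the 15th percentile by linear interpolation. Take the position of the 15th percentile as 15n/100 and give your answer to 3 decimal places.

Cumulative frequencies: 12, 25, 38, 52, 71, 104, 123, 139
n = 139; position = 15n/100 = 20.85.
This falls in the class 20 ≤ t < 25: L = 20, F = 12, f = 13, h = 5.
15th percentile ≈ 20 + ((20.85 − 12) / 13) × 5 = 23.4038

23.404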